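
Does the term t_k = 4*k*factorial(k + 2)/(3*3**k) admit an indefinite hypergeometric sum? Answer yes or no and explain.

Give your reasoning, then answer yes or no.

The ratio is (k + 1)*(k + 3)/(3*k).
Take A(k)=k/3 + 1, B(k)=1, C(k)=k.
Set up (k/3 + 1)·f(k+1) − (1)·f(k) − (k) = 0.
From deg A=1, deg B=0, deg C=1: d=0.
Match coefficients ⇒ f(k) = 3.
Get s_k = R·t_k = 4*factorial(k + 2)/3**k with R(k) = B(k−1)f(k)/C(k) = 3/k.
Verify: 4*k*factorial(k + 2)/(3*3**k) matches t_k.

Yes. s_k = 4*factorial(k + 2)/3**k.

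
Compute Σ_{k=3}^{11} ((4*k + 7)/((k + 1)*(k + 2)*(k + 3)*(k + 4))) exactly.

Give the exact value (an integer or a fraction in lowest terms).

r(k) = (k + 1)*(4*k + 11)/((k + 5)*(4*k + 7)) after simplifying.
Normal form (A,B,C) = (k + 1, k + 5, k + 7/4).
Need (k + 1)·f(k+1) − (k + 4)·f(k) = k + 7/4.
Degrees (1,1,1) ⇒ d ≤ 3.
Solving with deg f ≤ 3: f(k) = k*(k**2 + 6*k + 7)/8.
Get s_k = R·t_k = k*(k**2 + 6*k + 7)/(2*(k + 1)*(k + 2)*(k + 3)) with R(k) = B(k−1)f(k)/C(k) = k*(k + 4)*(k**2 + 6*k + 7)/(2*(4*k + 7)).
Δs = (4*k + 7)/(k**4 + 10*k**3 + 35*k**2 + 50*k + 24), as required.
Telescoping: Σ = s_(12) − s_(3) = 223/455 − (17/40) = 237/3640.

Σ = 237/3640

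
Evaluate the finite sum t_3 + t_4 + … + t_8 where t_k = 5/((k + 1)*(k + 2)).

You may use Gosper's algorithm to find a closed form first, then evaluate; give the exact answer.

r(k) = (k + 1)/(k + 3) after simplifying.
A = k + 1, B = k + 3, C = 1.
Need (k + 1)·f(k+1) − (k + 2)·f(k) = 1.
Bound: deg f ≤ 1.
Match coefficients ⇒ f(k) = k.
R(k) = B(k−1)·f(k)/C(k) = k*(k + 2); s_k = R·t_k = 5*k/(k + 1).
Verify: 5/(k**2 + 3*k + 2) matches t_k.
Σ_(k=3)^(8) t_k = s_(9) − s_(3) = 9/2 − (15/4) = 3/4.

Σ = 3/4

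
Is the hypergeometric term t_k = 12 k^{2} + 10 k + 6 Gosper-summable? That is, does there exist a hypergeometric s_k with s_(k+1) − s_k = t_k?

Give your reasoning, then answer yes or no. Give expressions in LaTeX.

Yes. s_k = k \left(4 k^{2} - k + 3\right).

r(k) = (6*k**2 + 17*k + 14)/(6*k**2 + 5*k + 3) after simplifying.
Factor: A=1; B=1; C=k**2 + 5*k/6 + 1/2.
Need (1)·f(k+1) − (1)·f(k) = k**2 + 5*k/6 + 1/2.
d = 3 from the (0,0,2) case.
Solving with deg f ≤ 3: f(k) = k*(4*k**2 - k + 3)/12.
Get s_k = R·t_k = k*(4*k**2 - k + 3) with R(k) = B(k−1)f(k)/C(k) = k*(4*k**2 - k + 3)/(2*(6*k**2 + 5*k + 3)).
s_(k+1) − s_k = 12*k**2 + 10*k + 6 = t_k.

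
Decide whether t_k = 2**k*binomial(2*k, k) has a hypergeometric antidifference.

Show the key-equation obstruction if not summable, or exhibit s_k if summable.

Ratio r(k) = 4*(2*k + 1)/(k + 1).
Gosper form: A/B · C(k+1)/C(k) with A=8*k + 4, B=k + 1, C=1.
Set up (8*k + 4)·f(k+1) − (k)·f(k) − (1) = 0.
Bound: deg f ≤ -1.
Bound -1 < 0, so the key equation has no polynomial solution.

No; the degree bound rules out any f.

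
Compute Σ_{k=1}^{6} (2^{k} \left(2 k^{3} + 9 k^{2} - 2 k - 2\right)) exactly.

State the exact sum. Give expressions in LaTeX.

r(k) = 2*(2*k**3 + 15*k**2 + 22*k + 7)/(2*k**3 + 9*k**2 - 2*k - 2) after simplifying.
So A=2 and B=1, with C=k**3 + 9*k**2/2 - k - 1.
f must satisfy (2)·f(k+1) − (1)·f(k) = k**3 + 9*k**2/2 - k - 1.
From deg A=0, deg B=0, deg C=3: d=3.
Solving with deg f ≤ 3: f(k) = (2*k**3 - 3*k**2 - 2*k + 4)/2.
Certificate R = B(k−1)f/C = (2*k**3 - 3*k**2 - 2*k + 4)/(2*k**3 + 9*k**2 - 2*k - 2) gives s_k = 2**k*(2*k**3 - 3*k**2 - 2*k + 4).
Check: Δs_k = 2**k*(2*k**3 + 9*k**2 - 2*k - 2). ✓
Telescoping: Σ = s_(7) − s_(1) = 67712 − (2) = 67710.

Σ = 67710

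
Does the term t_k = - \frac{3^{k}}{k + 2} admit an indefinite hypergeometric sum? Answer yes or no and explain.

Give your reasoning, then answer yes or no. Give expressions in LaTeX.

No — negative degree bound, so no certificate f.

t_(k+1)/t_k = 3*(k + 2)/(k + 3).
So A=3*k + 6 and B=k + 3, with C=1.
Solve (3*k + 6)·f(k+1) − (k + 2)·f(k) = 1.
d = -1 from the (1,1,0) case.
Negative degree bound (-1): no f exists, t_k not Gosper-summable.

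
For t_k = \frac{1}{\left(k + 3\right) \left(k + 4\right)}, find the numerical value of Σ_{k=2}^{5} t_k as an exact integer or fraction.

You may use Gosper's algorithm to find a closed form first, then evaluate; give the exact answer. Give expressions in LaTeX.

Σ = 4/45

Compute t_(k+1)/t_k: get (k + 3)/(k + 5).
Factor: A=k + 3; B=k + 5; C=1.
Key eq: (k + 3)·f(k+1) = (k + 4)·f(k) + (1).
From deg A=1, deg B=1, deg C=0: d=1.
Match coefficients ⇒ f(k) = k/3.
R(k) = B(k−1)·f(k)/C(k) = k*(k + 4)/3; s_k = R·t_k = k/(3*(k + 3)).
Check: Δs_k = 1/(k**2 + 7*k + 12). ✓
Sum = s_(6) − s_(2); s_(6) = 2/9, s_(2) = 2/15 ⇒ 4/45.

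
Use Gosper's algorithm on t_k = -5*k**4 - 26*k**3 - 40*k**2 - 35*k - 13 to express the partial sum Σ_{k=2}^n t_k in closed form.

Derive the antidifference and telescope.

S(n) = -n**5 - 9*n**4 - 28*n**3 - 44*n**2 - 37*n + 119

Compute t_(k+1)/t_k: get (5*k**4 + 46*k**3 + 148*k**2 + 213*k + 119)/(5*k**4 + 26*k**3 + 40*k**2 + 35*k + 13).
Normal form (A,B,C) = (1, 1, k**4 + 26*k**3/5 + 8*k**2 + 7*k + 13/5).
Solve (1)·f(k+1) − (1)·f(k) = k**4 + 26*k**3/5 + 8*k**2 + 7*k + 13/5.
deg f ≤ 5 (via 0,0,4).
Match coefficients ⇒ f(k) = k*(k**4 + 4*k**3 + 2*k**2 + 4*k + 2)/5.
So s_k = (B(k−1)f/C)·t_k = (k*(k**4 + 4*k**3 + 2*k**2 + 4*k + 2)/(5*k**4 + 26*k**3 + 40*k**2 + 35*k + 13))·t_k = k*(-k**4 - 4*k**3 - 2*k**2 - 4*k - 2).
Check: Δs_k = -5*k**4 - 26*k**3 - 40*k**2 - 35*k - 13. ✓
Σ_(k=2)^n t_k = s_(n+1) − s_(2) = (-n**5 - 9*n**4 - 28*n**3 - 44*n**2 - 37*n - 13) − (-132), i.e. -n**5 - 9*n**4 - 28*n**3 - 44*n**2 - 37*n + 119.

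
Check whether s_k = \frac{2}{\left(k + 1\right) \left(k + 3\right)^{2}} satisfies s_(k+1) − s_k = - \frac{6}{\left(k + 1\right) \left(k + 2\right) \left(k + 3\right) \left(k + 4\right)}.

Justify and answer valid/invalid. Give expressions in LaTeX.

Invalid: residual \frac{2 \left(4 k + 13\right)}{k^{6} + 17 k^{5} + 117 k^{4} + 415 k^{3} + 794 k^{2} + 768 k + 288} ≠ 0.

s_(k+1) = 2/((k + 2)*(k + 4)**2)
s_(k+1) − s_k = 2/((k + 2)*(k + 4)**2) - 2/((k + 1)*(k + 3)**2)
(s_(k+1) − s_k) − t_k = 2*(4*k + 13)/(k**6 + 17*k**5 + 117*k**4 + 415*k**3 + 794*k**2 + 768*k + 288)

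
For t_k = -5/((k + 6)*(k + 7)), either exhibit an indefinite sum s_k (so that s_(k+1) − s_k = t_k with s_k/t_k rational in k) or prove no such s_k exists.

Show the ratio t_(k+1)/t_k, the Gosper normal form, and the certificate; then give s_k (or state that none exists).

s_k = -5*k/(6*k + 36)

r(k) = (k + 6)/(k + 8) after simplifying.
Normal form (A,B,C) = (k + 6, k + 8, 1).
Key eq: (k + 6)·f(k+1) = (k + 7)·f(k) + (1).
Bound: deg f ≤ 1.
Solving with deg f ≤ 1: f(k) = k/6.
Then R = B(k−1)f/C = k*(k + 7)/6, so s_k = R(k)·t_k = -5*k/(6*k + 36).
Verify: -5/(k**2 + 13*k + 42) matches t_k.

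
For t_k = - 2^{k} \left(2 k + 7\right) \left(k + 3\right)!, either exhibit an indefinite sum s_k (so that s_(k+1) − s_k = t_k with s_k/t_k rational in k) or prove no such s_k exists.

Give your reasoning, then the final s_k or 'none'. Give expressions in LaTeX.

t_(k+1)/t_k = 2*(k + 4)*(2*k + 9)/(2*k + 7).
Factor: A=2*k + 8; B=1; C=k + 7/2.
Need (2*k + 8)·f(k+1) − (1)·f(k) = k + 7/2.
deg f ≤ 0 (via 1,0,1).
Solve for f: f(k) = 1/2 (degree 0 ≤ 0).
Get s_k = R·t_k = -2**k*factorial(k + 3) with R(k) = B(k−1)f(k)/C(k) = 1/(2*k + 7).
Check: Δs_k = -2**k*(2*k + 7)*factorial(k + 3). ✓

s_k = - 2^{k} \left(k + 3\right)!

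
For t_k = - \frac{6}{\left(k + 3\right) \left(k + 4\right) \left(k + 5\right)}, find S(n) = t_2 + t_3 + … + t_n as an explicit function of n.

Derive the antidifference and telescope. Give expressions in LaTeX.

Step 1: r(k) = (k + 3)/(k + 6).
Factor: A=k + 3; B=k + 6; C=1.
Need (k + 3)·f(k+1) − (k + 5)·f(k) = 1.
Degrees (1,1,0) ⇒ d ≤ 2.
Solving with deg f ≤ 2: f(k) = k*(k + 7)/24.
Then R = B(k−1)f/C = k*(k + 5)*(k + 7)/24, so s_k = R(k)·t_k = k*(-k - 7)/(4*(k + 3)*(k + 4)).
Δs = -6/(k**3 + 12*k**2 + 47*k + 60), as required.
Evaluate: s_(n+1) = (-n**2 - 9*n - 8)/(4*(n**2 + 9*n + 20)); subtract s_(2) = -3/20 ⇒ S(n) = (-n**2 - 9*n + 10)/(10*(n**2 + 9*n + 20)).

S(n) = \frac{- n^{2} - 9 n + 10}{10 \left(n^{2} + 9 n + 20\right)}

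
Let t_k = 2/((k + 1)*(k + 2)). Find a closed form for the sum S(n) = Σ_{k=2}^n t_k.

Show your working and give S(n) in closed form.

S(n) = 2*(n - 1)/(3*(n + 2))

Compute t_(k+1)/t_k: get (k + 1)/(k + 3).
A = k + 1, B = k + 3, C = 1.
Need (k + 1)·f(k+1) − (k + 2)·f(k) = 1.
d = 1 from the (1,1,0) case.
Solving with deg f ≤ 1: f(k) = k.
Then R = B(k−1)f/C = k*(k + 2), so s_k = R(k)·t_k = 2*k/(k + 1).
Δs = 2/(k**2 + 3*k + 2), as required.
Telescope: S(n) = s_(n+1) − s_(2) = 2*(n + 1)/(n + 2) − (4/3) = 2*(n - 1)/(3*(n + 2)).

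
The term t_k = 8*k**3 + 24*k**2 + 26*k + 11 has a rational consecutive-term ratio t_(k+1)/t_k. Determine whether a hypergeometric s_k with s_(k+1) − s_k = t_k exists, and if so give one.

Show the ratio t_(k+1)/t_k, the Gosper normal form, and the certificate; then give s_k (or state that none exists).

s_k = k*(2*k**3 + 4*k**2 + 3*k + 2)

Ratio r(k) = (8*k**3 + 48*k**2 + 98*k + 69)/(8*k**3 + 24*k**2 + 26*k + 11).
Normal form (A,B,C) = (1, 1, k**3 + 3*k**2 + 13*k/4 + 11/8).
Key eq: (1)·f(k+1) = (1)·f(k) + (k**3 + 3*k**2 + 13*k/4 + 11/8).
deg f ≤ 4 (via 0,0,3).
Solving with deg f ≤ 4: f(k) = k*(2*k**3 + 4*k**2 + 3*k + 2)/8.
Get s_k = R·t_k = k*(2*k**3 + 4*k**2 + 3*k + 2) with R(k) = B(k−1)f(k)/C(k) = k*(2*k**3 + 4*k**2 + 3*k + 2)/(8*k**3 + 24*k**2 + 26*k + 11).
Δs = 8*k**3 + 24*k**2 + 26*k + 11, as required.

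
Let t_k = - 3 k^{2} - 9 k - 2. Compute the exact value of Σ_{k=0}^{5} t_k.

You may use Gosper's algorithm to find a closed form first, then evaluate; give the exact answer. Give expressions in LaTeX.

Σ = -312

t_(k+1)/t_k = (3*k**2 + 15*k + 14)/(3*k**2 + 9*k + 2).
Factor: A=1; B=1; C=k**2 + 3*k + 2/3.
Solve (1)·f(k+1) − (1)·f(k) = k**2 + 3*k + 2/3.
deg f ≤ 3 (via 0,0,2).
Solve for f: f(k) = k*(k**2 + 3*k - 2)/3 (degree 3 ≤ 3).
Then R = B(k−1)f/C = k*(k**2 + 3*k - 2)/(3*k**2 + 9*k + 2), so s_k = R(k)·t_k = k*(-k**2 - 3*k + 2).
Verify: -3*k**2 - 9*k - 2 matches t_k.
Telescoping: Σ = s_(6) − s_(0) = -312 − (0) = -312.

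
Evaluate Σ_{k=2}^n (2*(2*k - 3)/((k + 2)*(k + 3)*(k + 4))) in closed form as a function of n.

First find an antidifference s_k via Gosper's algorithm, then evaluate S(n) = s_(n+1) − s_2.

Ratio r(k) = (k + 2)*(2*k - 1)/((k + 5)*(2*k - 3)).
A = k + 2, B = k + 5, C = k - 3/2.
Solve (k + 2)·f(k+1) − (k + 4)·f(k) = k - 3/2.
Bound: deg f ≤ 2.
A polynomial solution: f(k) = k*(k - 19)/24.
Certificate R = B(k−1)f/C = k*(k - 19)*(k + 4)/(12*(2*k - 3)) gives s_k = k*(k - 19)/(6*(k + 2)*(k + 3)).
s_(k+1) − s_k = 2*(2*k - 3)/(k**3 + 9*k**2 + 26*k + 24) = t_k.
Σ_(k=2)^n t_k = s_(n+1) − s_(2) = ((n**2 - 17*n - 18)/(6*(n**2 + 7*n + 12))) − (-17/60), i.e. (9*n**2 - 17*n + 8)/(20*(n**2 + 7*n + 12)).

S(n) = (9*n**2 - 17*n + 8)/(20*(n**2 + 7*n + 12))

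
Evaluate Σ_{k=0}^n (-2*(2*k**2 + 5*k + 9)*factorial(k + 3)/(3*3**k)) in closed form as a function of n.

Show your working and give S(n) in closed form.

S(n) = 12 - 4*n*factorial(n + 4)/(3*3**n) - 2*factorial(n + 4)/3**n

Ratio r(k) = (k + 4)*(5*k + 2*(k + 1)**2 + 14)/(3*(2*k**2 + 5*k + 9)).
Normal form (A,B,C) = (k/3 + 4/3, 1, k**2 + 5*k/2 + 9/2).
f must satisfy (k/3 + 4/3)·f(k+1) − (1)·f(k) = k**2 + 5*k/2 + 9/2.
From deg A=1, deg B=0, deg C=2: d=1.
Solving with deg f ≤ 1: f(k) = 3*(2*k + 1)/2.
Get s_k = R·t_k = -2*(2*k + 1)*factorial(k + 3)/3**k with R(k) = B(k−1)f(k)/C(k) = 3*(2*k + 1)/(2*k**2 + 5*k + 9).
Δs = -2*(2*k**2 + 5*k + 9)*factorial(k + 3)/(3*3**k), as required.
s_(n+1) = -2*3**(-n - 1)*(2*n + 3)*factorial(n + 4) and s_(0) = -12, so S(n) = 12 - 4*n*factorial(n + 4)/(3*3**n) - 2*factorial(n + 4)/3**n.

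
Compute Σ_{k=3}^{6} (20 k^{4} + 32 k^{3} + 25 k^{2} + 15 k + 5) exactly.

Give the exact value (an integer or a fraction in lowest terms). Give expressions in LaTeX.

Σ = 61424

Ratio r(k) = (20*k**4 + 112*k**3 + 241*k**2 + 241*k + 97)/(20*k**4 + 32*k**3 + 25*k**2 + 15*k + 5).
Normal form (A,B,C) = (1, 1, k**4 + 8*k**3/5 + 5*k**2/4 + 3*k/4 + 1/4).
Solve (1)·f(k+1) − (1)·f(k) = k**4 + 8*k**3/5 + 5*k**2/4 + 3*k/4 + 1/4.
deg f ≤ 5 (via 0,0,4).
Solve for f: f(k) = k*(4*k**4 - 2*k**3 - k**2 + 3*k + 1)/20 (degree 5 ≤ 5).
Then R = B(k−1)f/C = k*(4*k**4 - 2*k**3 - k**2 + 3*k + 1)/(20*k**4 + 32*k**3 + 25*k**2 + 15*k + 5), so s_k = R(k)·t_k = k*(4*k**4 - 2*k**3 - k**2 + 3*k + 1).
Check: Δs_k = 20*k**4 + 32*k**3 + 25*k**2 + 15*k + 5. ✓
Telescoping: Σ = s_(7) − s_(3) = 62237 − (813) = 61424.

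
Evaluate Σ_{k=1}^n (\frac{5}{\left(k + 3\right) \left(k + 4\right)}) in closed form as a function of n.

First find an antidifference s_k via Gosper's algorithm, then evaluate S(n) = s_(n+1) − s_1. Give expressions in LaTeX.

Ratio r(k) = (k + 3)/(k + 5).
Gosper form: A/B · C(k+1)/C(k) with A=k + 3, B=k + 5, C=1.
f must satisfy (k + 3)·f(k+1) − (k + 4)·f(k) = 1.
Degrees (1,1,0) ⇒ d ≤ 1.
Coefficient equations give f(k) = k/3.
Get s_k = R·t_k = 5*k/(3*(k + 3)) with R(k) = B(k−1)f(k)/C(k) = k*(k + 4)/3.
s_(k+1) − s_k = 5/(k**2 + 7*k + 12) = t_k.
Telescope: S(n) = s_(n+1) − s_(1) = 5*(n + 1)/(3*(n + 4)) − (5/12) = 5*n/(4*(n + 4)).

S(n) = \frac{5 n}{4 \left(n + 4\right)}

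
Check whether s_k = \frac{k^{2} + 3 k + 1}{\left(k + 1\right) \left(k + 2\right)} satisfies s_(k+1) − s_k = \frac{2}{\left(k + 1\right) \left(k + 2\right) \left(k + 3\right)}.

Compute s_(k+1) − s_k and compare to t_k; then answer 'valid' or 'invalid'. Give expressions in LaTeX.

s_(k+1) = (3*k + (k + 1)**2 + 4)/((k + 2)*(k + 3))
s_(k+1) − s_k = 2/(k**3 + 6*k**2 + 11*k + 6)
(s_(k+1) − s_k) − t_k = 0

Valid — Δs_k = t_k.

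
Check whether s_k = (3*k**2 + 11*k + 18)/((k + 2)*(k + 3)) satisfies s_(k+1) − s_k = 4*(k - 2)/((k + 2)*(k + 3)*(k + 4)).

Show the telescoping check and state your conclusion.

Valid — Δs_k = t_k.

s_(k+1) = (11*k + 3*(k + 1)**2 + 29)/((k + 3)*(k + 4))
s_(k+1) − s_k = 4*(k - 2)/(k**3 + 9*k**2 + 26*k + 24)
(s_(k+1) − s_k) − t_k = 0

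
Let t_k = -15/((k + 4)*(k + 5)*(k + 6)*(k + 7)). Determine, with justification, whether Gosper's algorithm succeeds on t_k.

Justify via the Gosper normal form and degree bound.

Yes. s_k = k*(-k**2 - 15*k - 74)/(24*(k + 4)*(k + 5)*(k + 6)).

t_(k+1)/t_k = (k + 4)/(k + 8).
A = k + 4, B = k + 8, C = 1.
f must satisfy (k + 4)·f(k+1) − (k + 7)·f(k) = 1.
Degrees (1,1,0) ⇒ d ≤ 3.
Match coefficients ⇒ f(k) = k*(k**2 + 15*k + 74)/360.
Get s_k = R·t_k = k*(-k**2 - 15*k - 74)/(24*(k + 4)*(k + 5)*(k + 6)) with R(k) = B(k−1)f(k)/C(k) = k*(k + 7)*(k**2 + 15*k + 74)/360.
Check: Δs_k = -15/(k**4 + 22*k**3 + 179*k**2 + 638*k + 840). ✓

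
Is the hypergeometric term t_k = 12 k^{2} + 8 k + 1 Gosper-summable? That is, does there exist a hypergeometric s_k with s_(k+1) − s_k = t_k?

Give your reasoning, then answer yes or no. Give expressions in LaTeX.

Ratio r(k) = (12*k**2 + 32*k + 21)/(12*k**2 + 8*k + 1).
Normal form (A,B,C) = (1, 1, k**2 + 2*k/3 + 1/12).
Set up (1)·f(k+1) − (1)·f(k) − (k**2 + 2*k/3 + 1/12) = 0.
Bound: deg f ≤ 3.
Coefficient equations give f(k) = k*(4*k**2 - 2*k - 1)/12.
Get s_k = R·t_k = k*(4*k**2 - 2*k - 1) with R(k) = B(k−1)f(k)/C(k) = k*(4*k**2 - 2*k - 1)/((2*k + 1)*(6*k + 1)).
Verify: 12*k**2 + 8*k + 1 matches t_k.

Yes. s_k = k \left(4 k^{2} - 2 k - 1\right).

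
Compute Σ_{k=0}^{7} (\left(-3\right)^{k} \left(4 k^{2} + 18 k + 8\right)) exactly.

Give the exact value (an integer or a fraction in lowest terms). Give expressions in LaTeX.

Σ = -570808

r(k) = 3*(-2*k**2 - 13*k - 15)/(2*k**2 + 9*k + 4) after simplifying.
So A=-3 and B=1, with C=k**2 + 9*k/2 + 2.
Set up (-3)·f(k+1) − (1)·f(k) − (k**2 + 9*k/2 + 2) = 0.
Bound: deg f ≤ 2.
Coefficient equations give f(k) = -(k**2 + 3*k - 1)/4.
R(k) = B(k−1)·f(k)/C(k) = -(k**2 + 3*k - 1)/(2*(k + 4)*(2*k + 1)); s_k = R·t_k = (-3)**k*(-k**2 - 3*k + 1).
s_(k+1) − s_k = (-3)**k*(4*k**2 + 18*k + 8) = t_k.
Σ_(k=0)^(7) t_k = s_(8) − s_(0) = -570807 − (1) = -570808.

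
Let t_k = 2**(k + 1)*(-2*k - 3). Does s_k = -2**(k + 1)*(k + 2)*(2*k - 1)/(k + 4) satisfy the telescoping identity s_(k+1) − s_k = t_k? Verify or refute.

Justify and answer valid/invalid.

s_(k+1) = -2**(k + 2)*(k + 3)*(2*k + 1)/(k + 5)
s_(k+1) − s_k = 2**(k + 1)*(-2*k**3 - 17*k**2 - 49*k - 34)/(k**2 + 9*k + 20)
(s_(k+1) − s_k) − t_k = 2**(k + 2)*(2*k**2 + 9*k + 13)/(k**2 + 9*k + 20)

Invalid: residual 2**(k + 2)*(2*k**2 + 9*k + 13)/(k**2 + 9*k + 20) ≠ 0.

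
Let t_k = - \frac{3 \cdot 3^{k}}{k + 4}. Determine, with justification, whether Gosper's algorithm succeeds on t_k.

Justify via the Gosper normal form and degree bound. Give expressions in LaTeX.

No; the degree bound rules out any f.

The ratio is 3*(k + 4)/(k + 5).
Take A(k)=3*k + 12, B(k)=k + 5, C(k)=1.
Need (3*k + 12)·f(k+1) − (k + 4)·f(k) = 1.
deg f ≤ -1 (via 1,1,0).
Bound -1 < 0, so the key equation has no polynomial solution.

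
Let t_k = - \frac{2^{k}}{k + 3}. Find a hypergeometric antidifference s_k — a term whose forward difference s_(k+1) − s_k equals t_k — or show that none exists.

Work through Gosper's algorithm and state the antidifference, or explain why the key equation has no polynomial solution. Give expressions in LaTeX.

not Gosper-summable; s_k does not exist

Compute t_(k+1)/t_k: get 2*(k + 3)/(k + 4).
A = 2*k + 6, B = k + 4, C = 1.
Solve (2*k + 6)·f(k+1) − (k + 3)·f(k) = 1.
From deg A=1, deg B=1, deg C=0: d=-1.
Negative degree bound (-1): no f exists, t_k not Gosper-summable.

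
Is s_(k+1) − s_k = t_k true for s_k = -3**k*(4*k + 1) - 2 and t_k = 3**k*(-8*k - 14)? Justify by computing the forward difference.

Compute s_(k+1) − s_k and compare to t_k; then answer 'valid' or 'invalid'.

Valid: the claim telescopes to t_k.

s_(k+1) = -3*3**k*(4*k + 5) - 2
s_(k+1) − s_k = 3**k*(-8*k - 14)
(s_(k+1) − s_k) − t_k = 0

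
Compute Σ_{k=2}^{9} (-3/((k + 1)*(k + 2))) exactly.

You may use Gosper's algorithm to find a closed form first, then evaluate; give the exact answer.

r(k) = (k + 1)/(k + 3) after simplifying.
Normal form (A,B,C) = (k + 1, k + 3, 1).
Set up (k + 1)·f(k+1) − (k + 2)·f(k) − (1) = 0.
deg f ≤ 1 (via 1,1,0).
Solve for f: f(k) = k (degree 1 ≤ 1).
Get s_k = R·t_k = -3*k/(k + 1) with R(k) = B(k−1)f(k)/C(k) = k*(k + 2).
Check: Δs_k = -3/(k**2 + 3*k + 2). ✓
Σ_(k=2)^(9) t_k = s_(10) − s_(2) = -30/11 − (-2) = -8/11.

Σ = -8/11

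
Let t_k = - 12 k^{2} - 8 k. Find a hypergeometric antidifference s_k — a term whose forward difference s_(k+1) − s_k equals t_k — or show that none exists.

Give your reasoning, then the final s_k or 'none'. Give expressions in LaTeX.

r(k) = (3*k**2 + 8*k + 5)/(k*(3*k + 2)) after simplifying.
Gosper form: A/B · C(k+1)/C(k) with A=1, B=1, C=k**2 + 2*k/3.
f must satisfy (1)·f(k+1) − (1)·f(k) = k**2 + 2*k/3.
From deg A=0, deg B=0, deg C=2: d=3.
Coefficient equations give f(k) = k*(k - 1)*(2*k + 1)/6.
R(k) = B(k−1)·f(k)/C(k) = (k - 1)*(2*k + 1)/(2*(3*k + 2)); s_k = R·t_k = 2*k*(-2*k**2 + k + 1).
Verify: 4*k*(-3*k - 2) matches t_k.

s_k = 2 k \left(- 2 k^{2} + k + 1\right)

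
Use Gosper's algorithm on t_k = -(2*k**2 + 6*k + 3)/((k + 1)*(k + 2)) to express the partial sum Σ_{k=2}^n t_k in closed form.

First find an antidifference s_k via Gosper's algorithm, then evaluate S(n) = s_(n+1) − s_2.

S(n) = (-6*n**2 - 5*n + 11)/(3*(n + 2))

The ratio is (k + 1)*(6*k + 2*(k + 1)**2 + 9)/((k + 3)*(2*k**2 + 6*k + 3)).
Take A(k)=k + 1, B(k)=k + 3, C(k)=k**2 + 3*k + 3/2.
Key eq: (k + 1)·f(k+1) = (k + 2)·f(k) + (k**2 + 3*k + 3/2).
Degrees (1,1,2) ⇒ d ≤ 2.
A polynomial solution: f(k) = k*(2*k + 1)/2.
Then R = B(k−1)f/C = k*(k + 2)*(2*k + 1)/(2*k**2 + 6*k + 3), so s_k = R(k)·t_k = k*(-2*k - 1)/(k + 1).
Check: Δs_k = (-2*k**2 - 6*k - 3)/(k**2 + 3*k + 2). ✓
Σ_(k=2)^n t_k = s_(n+1) − s_(2) = ((-2*n**2 - 5*n - 3)/(n + 2)) − (-10/3), i.e. (-6*n**2 - 5*n + 11)/(3*(n + 2)).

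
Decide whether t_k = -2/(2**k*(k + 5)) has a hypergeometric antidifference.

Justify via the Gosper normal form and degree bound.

The ratio is (k + 5)/(2*(k + 6)).
Normal form (A,B,C) = (k/2 + 5/2, k + 6, 1).
Key eq: (k/2 + 5/2)·f(k+1) = (k + 5)·f(k) + (1).
Bound: deg f ≤ -1.
deg f ≤ -1 is impossible — no certificate.

No — key equation has no polynomial f.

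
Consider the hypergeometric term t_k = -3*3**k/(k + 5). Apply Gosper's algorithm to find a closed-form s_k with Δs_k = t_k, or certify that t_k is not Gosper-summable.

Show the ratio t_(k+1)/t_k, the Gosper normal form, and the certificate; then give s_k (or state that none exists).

t_(k+1)/t_k = 3*(k + 5)/(k + 6).
Gosper form: A/B · C(k+1)/C(k) with A=3*k + 15, B=k + 6, C=1.
Set up (3*k + 15)·f(k+1) − (k + 5)·f(k) − (1) = 0.
d = -1 from the (1,1,0) case.
Bound -1 < 0, so the key equation has no polynomial solution.

no hypergeometric antidifference exists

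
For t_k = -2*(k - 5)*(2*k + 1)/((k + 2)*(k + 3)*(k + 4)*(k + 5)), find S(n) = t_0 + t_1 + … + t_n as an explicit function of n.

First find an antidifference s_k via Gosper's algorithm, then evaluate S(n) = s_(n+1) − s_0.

S(n) = (4*n**2 + 9*n + 5)/(n**3 + 12*n**2 + 47*n + 60)

The ratio is (k - 4)*(k + 2)*(2*k + 3)/((k - 5)*(k + 6)*(2*k + 1)).
Take A(k)=k + 2, B(k)=k + 6, C(k)=k**2 - 9*k/2 - 5/2.
Need (k + 2)·f(k+1) − (k + 5)·f(k) = k**2 - 9*k/2 - 5/2.
d = 3 from the (1,1,2) case.
Coefficient equations give f(k) = -k*(4*k + 1)/4.
So s_k = (B(k−1)f/C)·t_k = (-k*(k + 5)*(4*k + 1)/(2*(k - 5)*(2*k + 1)))·t_k = k*(4*k + 1)/(k**3 + 9*k**2 + 26*k + 24).
Δs = 2*(-2*k**2 + 9*k + 5)/(k**4 + 14*k**3 + 71*k**2 + 154*k + 120), as required.
Evaluate: s_(n+1) = (4*n**2 + 9*n + 5)/(n**3 + 12*n**2 + 47*n + 60); subtract s_(0) = 0 ⇒ S(n) = (4*n**2 + 9*n + 5)/(n**3 + 12*n**2 + 47*n + 60).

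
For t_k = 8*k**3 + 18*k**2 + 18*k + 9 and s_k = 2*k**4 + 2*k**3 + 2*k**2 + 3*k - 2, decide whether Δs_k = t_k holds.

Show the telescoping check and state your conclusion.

s_(k+1) = 2*k**4 + 10*k**3 + 20*k**2 + 21*k + 7
s_(k+1) − s_k = 8*k**3 + 18*k**2 + 18*k + 9
(s_(k+1) − s_k) − t_k = 0

Valid: the claim telescopes to t_k.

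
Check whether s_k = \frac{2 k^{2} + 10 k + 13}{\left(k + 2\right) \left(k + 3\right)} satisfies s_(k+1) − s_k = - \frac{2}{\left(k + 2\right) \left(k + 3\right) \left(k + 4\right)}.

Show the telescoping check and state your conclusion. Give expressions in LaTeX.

s_(k+1) = (10*k + 2*(k + 1)**2 + 23)/((k + 3)*(k + 4))
s_(k+1) − s_k = -2/(k**3 + 9*k**2 + 26*k + 24)
(s_(k+1) − s_k) − t_k = 0

valid; difference matches t_k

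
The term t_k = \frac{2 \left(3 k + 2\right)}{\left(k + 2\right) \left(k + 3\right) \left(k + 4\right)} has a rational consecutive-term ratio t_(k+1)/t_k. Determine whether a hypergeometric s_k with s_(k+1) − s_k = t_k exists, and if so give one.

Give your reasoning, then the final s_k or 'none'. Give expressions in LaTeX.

s_k = \frac{2 k \left(2 k + 1\right)}{3 \left(k + 2\right) \left(k + 3\right)}

r(k) = (k + 2)*(3*k + 5)/((k + 5)*(3*k + 2)) after simplifying.
A = k + 2, B = k + 5, C = k + 2/3.
f must satisfy (k + 2)·f(k+1) − (k + 4)·f(k) = k + 2/3.
From deg A=1, deg B=1, deg C=1: d=2.
Solving with deg f ≤ 2: f(k) = k*(2*k + 1)/9.
Certificate R = B(k−1)f/C = k*(k + 4)*(2*k + 1)/(3*(3*k + 2)) gives s_k = 2*k*(2*k + 1)/(3*(k + 2)*(k + 3)).
Δs = 2*(3*k + 2)/(k**3 + 9*k**2 + 26*k + 24), as required.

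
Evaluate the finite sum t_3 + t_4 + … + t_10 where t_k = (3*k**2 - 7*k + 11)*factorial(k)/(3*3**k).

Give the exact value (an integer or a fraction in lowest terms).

t_(k+1)/t_k = (k + 1)*(-7*k + 3*(k + 1)**2 + 4)/(3*(3*k**2 - 7*k + 11)).
A = k/3 + 1/3, B = 1, C = k**2 - 7*k/3 + 11/3.
Solve (k/3 + 1/3)·f(k+1) − (1)·f(k) = k**2 - 7*k/3 + 11/3.
deg f ≤ 1 (via 1,0,2).
A polynomial solution: f(k) = 3*k - 4.
So s_k = (B(k−1)f/C)·t_k = (3*(3*k - 4)/(3*k**2 - 7*k + 11))·t_k = (3*k - 4)*factorial(k)/3**k.
Verify: (3*k**2 - 7*k + 11)*factorial(k)/(3*3**k) matches t_k.
Sum = s_(11) − s_(3); s_(11) = 14291200/2187, s_(3) = 10/9 ⇒ 14288770/2187.

Σ = 14288770/2187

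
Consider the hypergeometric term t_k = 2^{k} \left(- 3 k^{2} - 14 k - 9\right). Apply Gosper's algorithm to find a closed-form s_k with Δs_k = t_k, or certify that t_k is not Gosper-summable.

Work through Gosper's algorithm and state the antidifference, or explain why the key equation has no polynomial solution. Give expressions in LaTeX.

Step 1: r(k) = 2*(3*k**2 + 20*k + 26)/(3*k**2 + 14*k + 9).
So A=2 and B=1, with C=k**2 + 14*k/3 + 3.
Set up (2)·f(k+1) − (1)·f(k) − (k**2 + 14*k/3 + 3) = 0.
From deg A=0, deg B=0, deg C=2: d=2.
A polynomial solution: f(k) = (k + 1)*(3*k - 1)/3.
R(k) = B(k−1)·f(k)/C(k) = (k + 1)*(3*k - 1)/(3*k**2 + 14*k + 9); s_k = R·t_k = 2**k*(-3*k**2 - 2*k + 1).
s_(k+1) − s_k = 2**k*(-3*k**2 - 14*k - 9) = t_k.

s_k = 2^{k} \left(- 3 k^{2} - 2 k + 1\right)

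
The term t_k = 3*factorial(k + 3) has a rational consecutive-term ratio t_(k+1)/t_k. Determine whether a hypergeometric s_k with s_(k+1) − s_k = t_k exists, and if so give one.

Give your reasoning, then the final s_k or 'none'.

no hypergeometric antidifference exists

t_(k+1)/t_k = k + 4.
So A=k + 4 and B=1, with C=1.
f must satisfy (k + 4)·f(k+1) − (1)·f(k) = 1.
Degrees (1,0,0) ⇒ d ≤ -1.
Bound -1 < 0, so the key equation has no polynomial solution.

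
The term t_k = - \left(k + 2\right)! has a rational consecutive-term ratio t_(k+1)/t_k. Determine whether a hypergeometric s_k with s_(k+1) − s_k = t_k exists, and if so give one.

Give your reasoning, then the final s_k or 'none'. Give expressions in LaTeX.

The ratio is k + 3.
A = k + 3, B = 1, C = 1.
Key eq: (k + 3)·f(k+1) = (1)·f(k) + (1).
deg f ≤ -1 (via 1,0,0).
d = -1 < 0 ⇒ no nonzero polynomial f; not summable.

none (Gosper's algorithm certifies no s_k)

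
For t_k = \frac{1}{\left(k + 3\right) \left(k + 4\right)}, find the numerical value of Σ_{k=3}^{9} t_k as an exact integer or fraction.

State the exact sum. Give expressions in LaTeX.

Compute t_(k+1)/t_k: get (k + 3)/(k + 5).
Take A(k)=k + 3, B(k)=k + 5, C(k)=1.
Set up (k + 3)·f(k+1) − (k + 4)·f(k) − (1) = 0.
Bound: deg f ≤ 1.
Match coefficients ⇒ f(k) = k/3.
Certificate R = B(k−1)f/C = k*(k + 4)/3 gives s_k = k/(3*(k + 3)).
Check: Δs_k = 1/(k**2 + 7*k + 12). ✓
Evaluate s at k=10 and k=3: 10/39 and 1/6; difference 7/78.

Σ = 7/78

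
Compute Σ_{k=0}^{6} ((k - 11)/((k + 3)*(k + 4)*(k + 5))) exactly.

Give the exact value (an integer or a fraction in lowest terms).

r(k) = (k - 10)*(k + 3)/((k - 11)*(k + 6)) after simplifying.
Take A(k)=k + 3, B(k)=k + 6, C(k)=k - 11.
Solve (k + 3)·f(k+1) − (k + 5)·f(k) = k - 11.
d = 2 from the (1,1,1) case.
A polynomial solution: f(k) = -k*(k + 10)/3.
R(k) = B(k−1)·f(k)/C(k) = -k*(k + 5)*(k + 10)/(3*(k - 11)); s_k = R·t_k = k*(-k - 10)/(3*(k + 3)*(k + 4)).
s_(k+1) − s_k = (k - 11)/(k**3 + 12*k**2 + 47*k + 60) = t_k.
Σ_(k=0)^(6) t_k = s_(7) − s_(0) = -119/330 − (0) = -119/330.

Σ = -119/330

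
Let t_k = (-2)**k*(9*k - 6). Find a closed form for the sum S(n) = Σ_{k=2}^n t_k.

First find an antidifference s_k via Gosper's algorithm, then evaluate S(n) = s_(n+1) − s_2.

t_(k+1)/t_k = 2*(-3*k - 1)/(3*k - 2).
Factor: A=-2; B=1; C=k - 2/3.
Key eq: (-2)·f(k+1) = (1)·f(k) + (k - 2/3).
deg f ≤ 1 (via 0,0,1).
Coefficient equations give f(k) = -(3*k - 4)/9.
So s_k = (B(k−1)f/C)·t_k = (-(3*k - 4)/(3*(3*k - 2)))·t_k = (-2)**k*(4 - 3*k).
Δs = (-2)**k*(9*k - 6), as required.
s_(n+1) = (-2)**(n + 1)*(1 - 3*n) and s_(2) = -8, so S(n) = 6*(-2)**n*n - 2*(-2)**n + 8.

S(n) = 6*(-2)**n*n - 2*(-2)**n + 8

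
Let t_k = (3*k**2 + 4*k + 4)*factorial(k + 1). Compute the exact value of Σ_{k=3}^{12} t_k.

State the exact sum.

Σ = 3225596774232

Ratio r(k) = (k + 2)*(4*k + 3*(k + 1)**2 + 8)/(3*k**2 + 4*k + 4).
Gosper form: A/B · C(k+1)/C(k) with A=k + 2, B=1, C=k**2 + 4*k/3 + 4/3.
f must satisfy (k + 2)·f(k+1) − (1)·f(k) = k**2 + 4*k/3 + 4/3.
d = 1 from the (1,0,2) case.
Coefficient equations give f(k) = (3*k - 2)/3.
Get s_k = R·t_k = (3*k - 2)*factorial(k + 1) with R(k) = B(k−1)f(k)/C(k) = (3*k - 2)/(3*k**2 + 4*k + 4).
s_(k+1) − s_k = (3*k**2 + 4*k + 4)*factorial(k + 1) = t_k.
Evaluate s at k=13 and k=3: 3225596774400 and 168; difference 3225596774232.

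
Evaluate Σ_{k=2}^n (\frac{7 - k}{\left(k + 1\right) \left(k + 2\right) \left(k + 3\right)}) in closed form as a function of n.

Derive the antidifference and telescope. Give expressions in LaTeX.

t_(k+1)/t_k = (k - 6)*(k + 1)/((k - 7)*(k + 4)).
A = k + 1, B = k + 4, C = k - 7.
Key eq: (k + 1)·f(k+1) = (k + 3)·f(k) + (k - 7).
Bound: deg f ≤ 2.
Match coefficients ⇒ f(k) = -k*(3*k + 11)/2.
So s_k = (B(k−1)f/C)·t_k = (-k*(k + 3)*(3*k + 11)/(2*(k - 7)))·t_k = k*(3*k + 11)/(2*(k + 1)*(k + 2)).
Verify: (7 - k)/(k**3 + 6*k**2 + 11*k + 6) matches t_k.
Σ_(k=2)^n t_k = s_(n+1) − s_(2) = ((3*n**2 + 17*n + 14)/(2*(n**2 + 5*n + 6))) − (17/12), i.e. (n**2 + 17*n - 18)/(12*(n**2 + 5*n + 6)).

S(n) = \frac{n^{2} + 17 n - 18}{12 \left(n^{2} + 5 n + 6\right)}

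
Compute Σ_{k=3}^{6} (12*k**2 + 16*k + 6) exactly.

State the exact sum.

Σ = 1344

t_(k+1)/t_k = (6*k**2 + 20*k + 17)/(6*k**2 + 8*k + 3).
Normal form (A,B,C) = (1, 1, k**2 + 4*k/3 + 1/2).
Key eq: (1)·f(k+1) = (1)·f(k) + (k**2 + 4*k/3 + 1/2).
Bound: deg f ≤ 3.
Solving with deg f ≤ 3: f(k) = k**2*(2*k + 1)/6.
R(k) = B(k−1)·f(k)/C(k) = k**2*(2*k + 1)/(6*k**2 + 8*k + 3); s_k = R·t_k = k**2*(4*k + 2).
Δs = 12*k**2 + 16*k + 6, as required.
Telescoping: Σ = s_(7) − s_(3) = 1470 − (126) = 1344.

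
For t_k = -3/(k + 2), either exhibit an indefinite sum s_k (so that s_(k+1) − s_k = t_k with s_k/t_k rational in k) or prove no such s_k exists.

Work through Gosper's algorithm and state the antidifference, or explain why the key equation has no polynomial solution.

none (Gosper's algorithm certifies no s_k)

The ratio is (k + 2)/(k + 3).
Take A(k)=k + 2, B(k)=k + 3, C(k)=1.
Need (k + 2)·f(k+1) − (k + 2)·f(k) = 1.
d = 0 from the (1,1,0) case.
f = c0 ⇒ A·f(k+1) − B(k−1)·f(k) − C = -1. The system {-1 = 0} is inconsistent; no antidifference.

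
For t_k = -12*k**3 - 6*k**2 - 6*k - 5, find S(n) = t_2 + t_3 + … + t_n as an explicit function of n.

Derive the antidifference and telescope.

Step 1: r(k) = (12*k**3 + 42*k**2 + 54*k + 29)/(12*k**3 + 6*k**2 + 6*k + 5).
Factor: A=1; B=1; C=k**3 + k**2/2 + k/2 + 5/12.
Solve (1)·f(k+1) − (1)·f(k) = k**3 + k**2/2 + k/2 + 5/12.
d = 4 from the (0,0,3) case.
A polynomial solution: f(k) = k*(3*k**3 - 4*k**2 + 3*k + 3)/12.
So s_k = (B(k−1)f/C)·t_k = (k*(3*k**3 - 4*k**2 + 3*k + 3)/(12*k**3 + 6*k**2 + 6*k + 5))·t_k = k*(-3*k**3 + 4*k**2 - 3*k - 3).
Verify: -12*k**3 - 6*k**2 - 6*k - 5 matches t_k.
Telescope: S(n) = s_(n+1) − s_(2) = -3*n**4 - 8*n**3 - 9*n**2 - 9*n - 5 − (-34) = -3*n**4 - 8*n**3 - 9*n**2 - 9*n + 29.

S(n) = -3*n**4 - 8*n**3 - 9*n**2 - 9*n + 29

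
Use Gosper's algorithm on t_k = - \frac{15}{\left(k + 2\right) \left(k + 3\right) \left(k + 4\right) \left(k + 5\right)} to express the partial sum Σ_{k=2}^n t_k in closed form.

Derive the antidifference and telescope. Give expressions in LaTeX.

S(n) = \frac{- n^{3} - 12 n^{2} - 47 n + 60}{24 \left(n^{3} + 12 n^{2} + 47 n + 60\right)}

The ratio is (k + 2)/(k + 6).
Normal form (A,B,C) = (k + 2, k + 6, 1).
Key eq: (k + 2)·f(k+1) = (k + 5)·f(k) + (1).
Degrees (1,1,0) ⇒ d ≤ 3.
Solving with deg f ≤ 3: f(k) = k*(k**2 + 9*k + 26)/72.
Get s_k = R·t_k = 5*k*(-k**2 - 9*k - 26)/(24*(k + 2)*(k + 3)*(k + 4)) with R(k) = B(k−1)f(k)/C(k) = k*(k + 5)*(k**2 + 9*k + 26)/72.
Δs = -15/(k**4 + 14*k**3 + 71*k**2 + 154*k + 120), as required.
Evaluate: s_(n+1) = 5*(-n**3 - 12*n**2 - 47*n - 36)/(24*(n**3 + 12*n**2 + 47*n + 60)); subtract s_(2) = -1/6 ⇒ S(n) = (-n**3 - 12*n**2 - 47*n + 60)/(24*(n**3 + 12*n**2 + 47*n + 60)).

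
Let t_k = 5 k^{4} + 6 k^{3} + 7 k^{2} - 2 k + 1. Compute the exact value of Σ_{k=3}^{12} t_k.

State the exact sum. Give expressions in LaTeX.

Σ = 344290

Step 1: r(k) = (5*k**4 + 26*k**3 + 55*k**2 + 50*k + 17)/(5*k**4 + 6*k**3 + 7*k**2 - 2*k + 1).
So A=1 and B=1, with C=k**4 + 6*k**3/5 + 7*k**2/5 - 2*k/5 + 1/5.
Need (1)·f(k+1) − (1)·f(k) = k**4 + 6*k**3/5 + 7*k**2/5 - 2*k/5 + 1/5.
d = 5 from the (0,0,4) case.
Match coefficients ⇒ f(k) = k*(k**4 - k**3 + k**2 - 3*k + 3)/5.
Certificate R = B(k−1)f/C = k*(k**4 - k**3 + k**2 - 3*k + 3)/(5*k**4 + 6*k**3 + 7*k**2 - 2*k + 1) gives s_k = k*(k**4 - k**3 + k**2 - 3*k + 3).
s_(k+1) − s_k = 5*k**4 + 6*k**3 + 7*k**2 - 2*k + 1 = t_k.
Evaluate s at k=13 and k=3: 344461 and 171; difference 344290.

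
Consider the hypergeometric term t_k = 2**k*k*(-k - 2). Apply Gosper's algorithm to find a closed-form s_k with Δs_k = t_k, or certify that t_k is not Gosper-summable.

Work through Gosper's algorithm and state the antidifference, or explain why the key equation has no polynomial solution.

Ratio r(k) = 2*(k + 1)*(k + 3)/(k*(k + 2)).
Factor: A=2; B=1; C=k**2 + 2*k.
Need (2)·f(k+1) − (1)·f(k) = k**2 + 2*k.
d = 2 from the (0,0,2) case.
A polynomial solution: f(k) = k**2 - 2*k + 2.
So s_k = (B(k−1)f/C)·t_k = ((k**2 - 2*k + 2)/(k*(k + 2)))·t_k = 2**k*(-k**2 + 2*k - 2).
Verify: 2**k*k*(-k - 2) matches t_k.

s_k = 2**k*(-k**2 + 2*k - 2)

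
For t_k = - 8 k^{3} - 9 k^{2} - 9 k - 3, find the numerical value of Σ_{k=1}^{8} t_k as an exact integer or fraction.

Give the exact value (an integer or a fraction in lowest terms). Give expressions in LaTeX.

r(k) = (8*k**3 + 33*k**2 + 51*k + 29)/(8*k**3 + 9*k**2 + 9*k + 3) after simplifying.
Gosper form: A/B · C(k+1)/C(k) with A=1, B=1, C=k**3 + 9*k**2/8 + 9*k/8 + 3/8.
f must satisfy (1)·f(k+1) − (1)·f(k) = k**3 + 9*k**2/8 + 9*k/8 + 3/8.
Bound: deg f ≤ 4.
Match coefficients ⇒ f(k) = k**2*(2*k**2 - k + 2)/8.
So s_k = (B(k−1)f/C)·t_k = (k**2*(2*k**2 - k + 2)/(8*k**3 + 9*k**2 + 9*k + 3))·t_k = k**2*(-2*k**2 + k - 2).
Verify: -8*k**3 - 9*k**2 - 9*k - 3 matches t_k.
Σ_(k=1)^(8) t_k = s_(9) − s_(1) = -12555 − (-3) = -12552.

Σ = -12552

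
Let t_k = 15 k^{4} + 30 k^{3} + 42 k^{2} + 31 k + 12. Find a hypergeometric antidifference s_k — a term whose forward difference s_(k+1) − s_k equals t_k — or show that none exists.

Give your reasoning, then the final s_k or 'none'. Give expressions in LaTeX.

r(k) = (15*k**4 + 90*k**3 + 222*k**2 + 265*k + 130)/(15*k**4 + 30*k**3 + 42*k**2 + 31*k + 12) after simplifying.
Take A(k)=1, B(k)=1, C(k)=k**4 + 2*k**3 + 14*k**2/5 + 31*k/15 + 4/5.
Set up (1)·f(k+1) − (1)·f(k) − (k**4 + 2*k**3 + 14*k**2/5 + 31*k/15 + 4/5) = 0.
Bound: deg f ≤ 5.
Solve for f: f(k) = k*(3*k**4 + 4*k**2 + 2*k + 3)/15 (degree 5 ≤ 5).
R(k) = B(k−1)·f(k)/C(k) = k*(3*k**4 + 4*k**2 + 2*k + 3)/(15*k**4 + 30*k**3 + 42*k**2 + 31*k + 12); s_k = R·t_k = k*(3*k**4 + 4*k**2 + 2*k + 3).
Δs = 15*k**4 + 30*k**3 + 42*k**2 + 31*k + 12, as required.

s_k = k \left(3 k^{4} + 4 k^{2} + 2 k + 3\right)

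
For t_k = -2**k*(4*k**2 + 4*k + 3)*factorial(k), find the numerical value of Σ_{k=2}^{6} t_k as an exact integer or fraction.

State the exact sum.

Σ = -8386536

Compute t_(k+1)/t_k: get 2*(4*k**3 + 16*k**2 + 23*k + 11)/(4*k**2 + 4*k + 3).
Normal form (A,B,C) = (2*k + 2, 1, k**2 + k + 3/4).
Set up (2*k + 2)·f(k+1) − (1)·f(k) − (k**2 + k + 3/4) = 0.
deg f ≤ 1 (via 1,0,2).
Match coefficients ⇒ f(k) = (2*k - 1)/4.
So s_k = (B(k−1)f/C)·t_k = ((2*k - 1)/(4*k**2 + 4*k + 3))·t_k = -2**k*(2*k - 1)*factorial(k).
Verify: -2**k*(4*k**2 + 4*k + 3)*factorial(k) matches t_k.
Telescoping: Σ = s_(7) − s_(2) = -8386560 − (-24) = -8386536.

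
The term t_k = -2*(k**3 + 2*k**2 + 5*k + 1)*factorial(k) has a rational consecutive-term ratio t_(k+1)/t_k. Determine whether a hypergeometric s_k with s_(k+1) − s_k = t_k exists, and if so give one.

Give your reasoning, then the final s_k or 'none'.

Compute t_(k+1)/t_k: get (k**4 + 6*k**3 + 17*k**2 + 21*k + 9)/(k**3 + 2*k**2 + 5*k + 1).
Take A(k)=k + 1, B(k)=1, C(k)=k**3 + 2*k**2 + 5*k + 1.
Set up (k + 1)·f(k+1) − (1)·f(k) − (k**3 + 2*k**2 + 5*k + 1) = 0.
Degrees (1,0,3) ⇒ d ≤ 2.
A polynomial solution: f(k) = k**2 + 2.
Certificate R = B(k−1)f/C = (k**2 + 2)/(k**3 + 2*k**2 + 5*k + 1) gives s_k = -2*(k**2 + 2)*factorial(k).
Check: Δs_k = -2*(k**3 + 2*k**2 + 5*k + 1)*factorial(k). ✓

s_k = -2*(k**2 + 2)*factorial(k)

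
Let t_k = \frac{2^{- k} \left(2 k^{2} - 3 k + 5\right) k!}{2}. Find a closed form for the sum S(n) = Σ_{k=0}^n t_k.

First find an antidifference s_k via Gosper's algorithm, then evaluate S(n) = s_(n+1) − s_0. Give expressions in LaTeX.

The ratio is (k + 1)*(-3*k + 2*(k + 1)**2 + 2)/(2*(2*k**2 - 3*k + 5)).
Gosper form: A/B · C(k+1)/C(k) with A=k/2 + 1/2, B=1, C=k**2 - 3*k/2 + 5/2.
Solve (k/2 + 1/2)·f(k+1) − (1)·f(k) = k**2 - 3*k/2 + 5/2.
deg f ≤ 1 (via 1,0,2).
A polynomial solution: f(k) = 2*k - 3.
Then R = B(k−1)f/C = 2*(2*k - 3)/(2*k**2 - 3*k + 5), so s_k = R(k)·t_k = (2*k - 3)*factorial(k)/2**k.
s_(k+1) − s_k = (2*k**2 - 3*k + 5)*factorial(k)/(2*2**k) = t_k.
Evaluate: s_(n+1) = 2**(-n - 1)*(2*n - 1)*factorial(n + 1); subtract s_(0) = -3 ⇒ S(n) = (6*2**n + 2*n**2*factorial(n) + n*factorial(n) - factorial(n))/(2*2**n).

S(n) = \frac{2^{- n} \left(6 \cdot 2^{n} + 2 n^{2} n! + n n! - n!\right)}{2}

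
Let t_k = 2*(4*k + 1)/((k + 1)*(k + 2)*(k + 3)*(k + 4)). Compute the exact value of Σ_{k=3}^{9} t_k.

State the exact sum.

Compute t_(k+1)/t_k: get (k + 1)*(4*k + 5)/((k + 5)*(4*k + 1)).
Normal form (A,B,C) = (k + 1, k + 5, k + 1/4).
Set up (k + 1)·f(k+1) − (k + 4)·f(k) − (k + 1/4) = 0.
Degrees (1,1,1) ⇒ d ≤ 3.
A polynomial solution: f(k) = k*(k**2 + 6*k - 1)/24.
R(k) = B(k−1)·f(k)/C(k) = k*(k + 4)*(k**2 + 6*k - 1)/(6*(4*k + 1)); s_k = R·t_k = k*(k**2 + 6*k - 1)/(3*(k + 1)*(k + 2)*(k + 3)).
Δs = 2*(4*k + 1)/(k**4 + 10*k**3 + 35*k**2 + 50*k + 24), as required.
Σ_(k=3)^(9) t_k = s_(10) − s_(3) = 265/858 − (13/60) = 791/8580.

Σ = 791/8580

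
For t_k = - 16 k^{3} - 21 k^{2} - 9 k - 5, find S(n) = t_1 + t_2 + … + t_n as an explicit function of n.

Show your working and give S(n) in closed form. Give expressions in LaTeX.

S(n) = n \left(- 4 n^{3} - 15 n^{2} - 19 n - 13\right)

Step 1: r(k) = (16*k**3 + 69*k**2 + 99*k + 51)/(16*k**3 + 21*k**2 + 9*k + 5).
A = 1, B = 1, C = k**3 + 21*k**2/16 + 9*k/16 + 5/16.
Need (1)·f(k+1) − (1)·f(k) = k**3 + 21*k**2/16 + 9*k/16 + 5/16.
Degrees (0,0,3) ⇒ d ≤ 4.
Coefficient equations give f(k) = k*(4*k**3 - k**2 - 2*k + 4)/16.
Then R = B(k−1)f/C = k*(4*k**3 - k**2 - 2*k + 4)/(16*k**3 + 21*k**2 + 9*k + 5), so s_k = R(k)·t_k = k*(-4*k**3 + k**2 + 2*k - 4).
Check: Δs_k = -16*k**3 - 21*k**2 - 9*k - 5. ✓
Telescope: S(n) = s_(n+1) − s_(1) = -4*n**4 - 15*n**3 - 19*n**2 - 13*n - 5 − (-5) = n*(-4*n**3 - 15*n**2 - 19*n - 13).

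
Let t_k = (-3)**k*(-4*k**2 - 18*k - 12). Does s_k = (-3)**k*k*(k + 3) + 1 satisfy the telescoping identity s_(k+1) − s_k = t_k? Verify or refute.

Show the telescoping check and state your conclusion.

Valid — Δs_k = t_k.

s_(k+1) = (-3)**(k + 1)*(k + 1)*(k + 4) + 1
s_(k+1) − s_k = (-3)**k*(-4*k**2 - 18*k - 12)
(s_(k+1) − s_k) − t_k = 0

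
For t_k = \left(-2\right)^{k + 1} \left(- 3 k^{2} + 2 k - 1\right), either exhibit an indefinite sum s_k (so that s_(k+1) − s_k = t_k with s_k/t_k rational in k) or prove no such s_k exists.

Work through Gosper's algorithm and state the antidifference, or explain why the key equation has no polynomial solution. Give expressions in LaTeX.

s_k = \left(-2\right)^{k + 1} \left(k^{2} - 2 k + 1\right)

t_(k+1)/t_k = 2*(2*k - 3*(k + 1)**2 + 1)/(3*k**2 - 2*k + 1).
Gosper form: A/B · C(k+1)/C(k) with A=-2, B=1, C=k**2 - 2*k/3 + 1/3.
Set up (-2)·f(k+1) − (1)·f(k) − (k**2 - 2*k/3 + 1/3) = 0.
d = 2 from the (0,0,2) case.
Match coefficients ⇒ f(k) = -(k - 1)**2/3.
R(k) = B(k−1)·f(k)/C(k) = -(k - 1)**2/(3*k**2 - 2*k + 1); s_k = R·t_k = (-2)**(k + 1)*(k**2 - 2*k + 1).
s_(k+1) − s_k = (-2)**(k + 1)*(-3*k**2 + 2*k - 1) = t_k.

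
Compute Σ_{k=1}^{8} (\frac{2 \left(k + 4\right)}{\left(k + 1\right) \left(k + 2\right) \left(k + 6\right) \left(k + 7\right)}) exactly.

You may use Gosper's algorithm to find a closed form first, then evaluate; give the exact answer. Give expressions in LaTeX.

t_(k+1)/t_k = (k + 1)*(k + 5)*(k + 6)/((k + 3)*(k + 4)*(k + 8)).
Factor: A=k + 1; B=k + 8; C=k**4 + 16*k**3 + 95*k**2 + 248*k + 240.
Key eq: (k + 1)·f(k+1) = (k + 7)·f(k) + (k**4 + 16*k**3 + 95*k**2 + 248*k + 240).
d = 6 from the (1,1,4) case.
A polynomial solution: f(k) = k*(k + 2)*(k + 3)*(k + 4)*(k + 5)*(k + 7)/12.
R(k) = B(k−1)·f(k)/C(k) = k*(k + 2)*(k + 7)**2/(12*(k + 4)); s_k = R·t_k = k*(k + 7)/(6*(k**2 + 7*k + 6)).
Verify: 2*(k + 4)/(k**4 + 16*k**3 + 83*k**2 + 152*k + 84) matches t_k.
Σ_(k=1)^(8) t_k = s_(9) − s_(1) = 4/25 − (2/21) = 34/525.

Σ = 34/525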